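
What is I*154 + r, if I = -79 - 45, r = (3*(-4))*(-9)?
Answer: -18988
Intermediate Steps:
r = 108 (r = -12*(-9) = 108)
I = -124
I*154 + r = -124*154 + 108 = -19096 + 108 = -18988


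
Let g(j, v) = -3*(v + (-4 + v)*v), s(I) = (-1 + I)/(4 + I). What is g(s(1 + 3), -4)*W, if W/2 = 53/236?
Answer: -2226/59 ≈ -37.729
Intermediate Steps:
s(I) = (-1 + I)/(4 + I)
g(j, v) = -3*v - 3*v*(-4 + v) (g(j, v) = -3*(v + v*(-4 + v)) = -3*v - 3*v*(-4 + v))
W = 53/118 (W = 2*(53/236) = 53/118 ≈ 0.44915)
g(s(1 + 3), -4)*W = (3*(-4)*(3 - 1*(-4)))*(53/118) = (3*(-4)*(3 + 4))*(53/118) = (3*(-4)*7)*(53/118) = -84*53/118 = -2226/59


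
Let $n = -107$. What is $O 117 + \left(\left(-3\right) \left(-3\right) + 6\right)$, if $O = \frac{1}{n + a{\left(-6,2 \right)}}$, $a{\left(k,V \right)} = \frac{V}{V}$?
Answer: $\frac{1473}{106} \approx 13.896$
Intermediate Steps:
$a{\left(k,V \right)} = 1$
$O = - \frac{1}{106}$ ($O = \frac{1}{-107 + 1} = \frac{1}{-106} = - \frac{1}{106} \approx -0.009434$)
$O 117 + \left(\left(-3\right) \left(-3\right) + 6\right) = \left(- \frac{1}{106}\right) 117 + \left(\left(-3\right) \left(-3\right) + 6\right) = - \frac{117}{106} + \left(9 + 6\right) = - \frac{117}{106} + 15 = \frac{1473}{106}$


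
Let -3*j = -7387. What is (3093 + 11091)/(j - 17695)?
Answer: -21276/22849 ≈ -0.93116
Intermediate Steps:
j = 7387/3 (j = -⅓*(-7387) = 7387/3 ≈ 2462.3)
(3093 + 11091)/(j - 17695) = (3093 + 11091)/(7387/3 - 17695) = 14184/(-45698/3) = 14184*(-3/45698) = -21276/22849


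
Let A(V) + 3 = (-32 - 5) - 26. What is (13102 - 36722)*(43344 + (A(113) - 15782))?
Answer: -649455520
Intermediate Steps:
A(V) = -66 (A(V) = -3 + ((-32 - 5) - 26) = -3 + (-37 - 26) = -3 - 63 = -66)
(13102 - 36722)*(43344 + (A(113) - 15782)) = (13102 - 36722)*(43344 + (-66 - 15782)) = -23620*(43344 - 15848) = -23620*27496 = -649455520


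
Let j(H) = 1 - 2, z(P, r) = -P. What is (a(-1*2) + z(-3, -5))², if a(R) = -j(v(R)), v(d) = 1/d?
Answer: 16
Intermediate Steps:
j(H) = -1
a(R) = 1 (a(R) = -1*(-1) = 1)
(a(-1*2) + z(-3, -5))² = (1 - 1*(-3))² = (1 + 3)² = 4² = 16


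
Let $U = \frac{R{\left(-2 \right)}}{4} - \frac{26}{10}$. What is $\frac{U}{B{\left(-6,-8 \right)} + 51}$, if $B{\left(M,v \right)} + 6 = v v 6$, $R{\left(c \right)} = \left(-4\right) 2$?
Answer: $- \frac{23}{2145} \approx -0.010723$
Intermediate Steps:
$R{\left(c \right)} = -8$
$B{\left(M,v \right)} = -6 + 6 v^{2}$ ($B{\left(M,v \right)} = -6 + v v 6 = -6 + v^{2} \cdot 6 = -6 + 6 v^{2}$)
$U = - \frac{23}{5}$ ($U = - \frac{8}{4} - \frac{26}{10} = \left(-8\right) \frac{1}{4} - \frac{13}{5} = -2 - \frac{13}{5} = - \frac{23}{5} \approx -4.6$)
$\frac{U}{B{\left(-6,-8 \right)} + 51} = - \frac{23}{5 \left(\left(-6 + 6 \left(-8\right)^{2}\right) + 51\right)} = - \frac{23}{5 \left(\left(-6 + 6 \cdot 64\right) + 51\right)} = - \frac{23}{5 \left(\left(-6 + 384\right) + 51\right)} = - \frac{23}{5 \left(378 + 51\right)} = - \frac{23}{5 \cdot 429} = \left(- \frac{23}{5}\right) \frac{1}{429} = - \frac{23}{2145}$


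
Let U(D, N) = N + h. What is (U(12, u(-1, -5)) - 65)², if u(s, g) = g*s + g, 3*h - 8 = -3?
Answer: 36100/9 ≈ 4011.1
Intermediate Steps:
h = 5/3 (h = 8/3 + (⅓)*(-3) = 8/3 - 1 = 5/3 ≈ 1.6667)
u(s, g) = g + g*s
U(D, N) = 5/3 + N (U(D, N) = N + 5/3 = 5/3 + N)
(U(12, u(-1, -5)) - 65)² = ((5/3 - 5*(1 - 1)) - 65)² = ((5/3 - 5*0) - 65)² = ((5/3 + 0) - 65)² = (5/3 - 65)² = (-190/3)² = 36100/9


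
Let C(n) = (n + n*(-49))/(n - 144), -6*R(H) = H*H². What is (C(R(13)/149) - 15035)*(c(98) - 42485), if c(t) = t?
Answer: 83446571025957/130933 ≈ 6.3732e+8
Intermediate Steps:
R(H) = -H³/6 (R(H) = -H*H²/6 = -H³/6)
C(n) = -48*n/(-144 + n) (C(n) = (n - 49*n)/(-144 + n) = (-48*n)/(-144 + n) = -48*n/(-144 + n))
(C(R(13)/149) - 15035)*(c(98) - 42485) = (-48*-⅙*13³/149/(-144 - ⅙*13³/149) - 15035)*(98 - 42485) = (-48*-⅙*2197*(1/149)/(-144 - ⅙*2197*(1/149)) - 15035)*(-42387) = (-48*(-2197/6*1/149)/(-144 - 2197/6*1/149) - 15035)*(-42387) = (-48*(-2197/894)/(-144 - 2197/894) - 15035)*(-42387) = (-48*(-2197/894)/(-130933/894) - 15035)*(-42387) = (-48*(-2197/894)*(-894/130933) - 15035)*(-42387) = (-105456/130933 - 15035)*(-42387) = -1968683111/130933*(-42387) = 83446571025957/130933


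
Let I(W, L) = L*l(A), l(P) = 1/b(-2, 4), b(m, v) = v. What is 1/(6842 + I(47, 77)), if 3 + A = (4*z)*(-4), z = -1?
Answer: 4/27445 ≈ 0.00014575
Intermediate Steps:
A = 13 (A = -3 + (4*(-1))*(-4) = -3 - 4*(-4) = -3 + 16 = 13)
l(P) = ¼ (l(P) = 1/4 = ¼)
I(W, L) = L/4 (I(W, L) = L*(¼) = L/4)
1/(6842 + I(47, 77)) = 1/(6842 + (¼)*77) = 1/(6842 + 77/4) = 1/(27445/4) = 4/27445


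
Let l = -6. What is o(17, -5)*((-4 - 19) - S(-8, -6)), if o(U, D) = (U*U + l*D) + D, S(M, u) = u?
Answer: -5338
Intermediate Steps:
o(U, D) = U² - 5*D (o(U, D) = (U*U - 6*D) + D = (U² - 6*D) + D = U² - 5*D)
o(17, -5)*((-4 - 19) - S(-8, -6)) = (17² - 5*(-5))*((-4 - 19) - 1*(-6)) = (289 + 25)*(-23 + 6) = 314*(-17) = -5338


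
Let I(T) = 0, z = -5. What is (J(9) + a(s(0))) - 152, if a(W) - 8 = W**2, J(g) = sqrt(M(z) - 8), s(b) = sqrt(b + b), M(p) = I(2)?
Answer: -144 + 2*I*sqrt(2) ≈ -144.0 + 2.8284*I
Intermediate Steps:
M(p) = 0
s(b) = sqrt(2)*sqrt(b) (s(b) = sqrt(2*b) = sqrt(2)*sqrt(b))
J(g) = 2*I*sqrt(2) (J(g) = sqrt(0 - 8) = sqrt(-8) = 2*I*sqrt(2))
a(W) = 8 + W**2
(J(9) + a(s(0))) - 152 = (2*I*sqrt(2) + (8 + (sqrt(2)*sqrt(0))**2)) - 152 = (2*I*sqrt(2) + (8 + (sqrt(2)*0)**2)) - 152 = (2*I*sqrt(2) + (8 + 0**2)) - 152 = (2*I*sqrt(2) + (8 + 0)) - 152 = (2*I*sqrt(2) + 8) - 152 = (8 + 2*I*sqrt(2)) - 152 = -144 + 2*I*sqrt(2)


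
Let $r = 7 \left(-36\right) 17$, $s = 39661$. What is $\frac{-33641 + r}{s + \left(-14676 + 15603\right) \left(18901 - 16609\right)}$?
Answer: $- \frac{7585}{432869} \approx -0.017523$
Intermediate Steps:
$r = -4284$ ($r = \left(-252\right) 17 = -4284$)
$\frac{-33641 + r}{s + \left(-14676 + 15603\right) \left(18901 - 16609\right)} = \frac{-33641 - 4284}{39661 + \left(-14676 + 15603\right) \left(18901 - 16609\right)} = - \frac{37925}{39661 + 927 \cdot 2292} = - \frac{37925}{39661 + 2124684} = - \frac{37925}{2164345} = \left(-37925\right) \frac{1}{2164345} = - \frac{7585}{432869}$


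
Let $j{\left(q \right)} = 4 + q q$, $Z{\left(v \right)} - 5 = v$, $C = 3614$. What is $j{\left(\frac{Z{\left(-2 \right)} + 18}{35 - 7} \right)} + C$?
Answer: $\frac{57897}{16} \approx 3618.6$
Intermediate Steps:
$Z{\left(v \right)} = 5 + v$
$j{\left(q \right)} = 4 + q^{2}$
$j{\left(\frac{Z{\left(-2 \right)} + 18}{35 - 7} \right)} + C = \left(4 + \left(\frac{\left(5 - 2\right) + 18}{35 - 7}\right)^{2}\right) + 3614 = \left(4 + \left(\frac{3 + 18}{28}\right)^{2}\right) + 3614 = \left(4 + \left(21 \cdot \frac{1}{28}\right)^{2}\right) + 3614 = \left(4 + \left(\frac{3}{4}\right)^{2}\right) + 3614 = \left(4 + \frac{9}{16}\right) + 3614 = \frac{73}{16} + 3614 = \frac{57897}{16}$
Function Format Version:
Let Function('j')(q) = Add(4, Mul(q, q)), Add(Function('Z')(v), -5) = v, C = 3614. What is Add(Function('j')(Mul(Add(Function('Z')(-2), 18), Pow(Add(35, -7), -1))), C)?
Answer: Rational(57897, 16) ≈ 3618.6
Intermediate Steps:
Function('Z')(v) = Add(5, v)
Function('j')(q) = Add(4, Pow(q, 2))
Add(Function('j')(Mul(Add(Function('Z')(-2), 18), Pow(Add(35, -7), -1))), C) = Add(Add(4, Pow(Mul(Add(Add(5, -2), 18), Pow(Add(35, -7), -1)), 2)), 3614) = Add(Add(4, Pow(Mul(Add(3, 18), Pow(28, -1)), 2)), 3614) = Add(Add(4, Pow(Mul(21, Rational(1, 28)), 2)), 3614) = Add(Add(4, Pow(Rational(3, 4), 2)), 3614) = Add(Add(4, Rational(9, 16)), 3614) = Add(Rational(73, 16), 3614) = Rational(57897, 16)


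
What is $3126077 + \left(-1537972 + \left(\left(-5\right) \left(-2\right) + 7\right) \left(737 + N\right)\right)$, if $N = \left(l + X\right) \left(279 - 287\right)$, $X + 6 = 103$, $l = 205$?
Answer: $1559562$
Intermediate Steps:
$X = 97$ ($X = -6 + 103 = 97$)
$N = -2416$ ($N = \left(205 + 97\right) \left(279 - 287\right) = 302 \left(-8\right) = -2416$)
$3126077 + \left(-1537972 + \left(\left(-5\right) \left(-2\right) + 7\right) \left(737 + N\right)\right) = 3126077 - \left(1537972 - \left(\left(-5\right) \left(-2\right) + 7\right) \left(737 - 2416\right)\right) = 3126077 - \left(1537972 - \left(10 + 7\right) \left(-1679\right)\right) = 3126077 + \left(-1537972 + 17 \left(-1679\right)\right) = 3126077 - 1566515 = 1559562$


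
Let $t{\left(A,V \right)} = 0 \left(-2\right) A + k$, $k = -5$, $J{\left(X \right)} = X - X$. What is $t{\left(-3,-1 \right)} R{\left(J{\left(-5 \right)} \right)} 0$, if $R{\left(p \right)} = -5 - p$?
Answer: $0$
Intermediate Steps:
$J{\left(X \right)} = 0$
$t{\left(A,V \right)} = -5$ ($t{\left(A,V \right)} = 0 \left(-2\right) A - 5 = 0 A - 5 = 0 - 5 = -5$)
$t{\left(-3,-1 \right)} R{\left(J{\left(-5 \right)} \right)} 0 = - 5 \left(-5 - 0\right) 0 = - 5 \left(-5 + 0\right) 0 = \left(-5\right) \left(-5\right) 0 = 25 \cdot 0 = 0$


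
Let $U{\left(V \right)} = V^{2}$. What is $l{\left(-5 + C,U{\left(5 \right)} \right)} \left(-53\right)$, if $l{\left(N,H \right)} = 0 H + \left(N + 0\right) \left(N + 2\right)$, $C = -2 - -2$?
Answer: $-795$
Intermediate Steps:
$C = 0$ ($C = -2 + 2 = 0$)
$l{\left(N,H \right)} = N \left(2 + N\right)$ ($l{\left(N,H \right)} = 0 + N \left(2 + N\right) = N \left(2 + N\right)$)
$l{\left(-5 + C,U{\left(5 \right)} \right)} \left(-53\right) = \left(-5 + 0\right) \left(2 + \left(-5 + 0\right)\right) \left(-53\right) = - 5 \left(2 - 5\right) \left(-53\right) = \left(-5\right) \left(-3\right) \left(-53\right) = 15 \left(-53\right) = -795$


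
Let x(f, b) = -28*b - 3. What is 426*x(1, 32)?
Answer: -382974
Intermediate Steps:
x(f, b) = -3 - 28*b
426*x(1, 32) = 426*(-3 - 28*32) = 426*(-3 - 896) = 426*(-899) = -382974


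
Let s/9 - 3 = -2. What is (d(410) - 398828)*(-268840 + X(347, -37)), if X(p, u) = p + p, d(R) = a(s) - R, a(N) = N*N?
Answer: 107032352922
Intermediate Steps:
s = 9 (s = 27 + 9*(-2) = 27 - 18 = 9)
a(N) = N²
d(R) = 81 - R (d(R) = 9² - R = 81 - R)
X(p, u) = 2*p
(d(410) - 398828)*(-268840 + X(347, -37)) = ((81 - 1*410) - 398828)*(-268840 + 2*347) = ((81 - 410) - 398828)*(-268840 + 694) = (-329 - 398828)*(-268146) = -399157*(-268146) = 107032352922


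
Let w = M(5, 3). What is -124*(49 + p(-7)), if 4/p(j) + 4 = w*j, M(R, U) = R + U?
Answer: -91016/15 ≈ -6067.7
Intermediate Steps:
w = 8 (w = 5 + 3 = 8)
p(j) = 4/(-4 + 8*j)
-124*(49 + p(-7)) = -124*(49 + 1/(-1 + 2*(-7))) = -124*(49 + 1/(-1 - 14)) = -124*(49 + 1/(-15)) = -124*(49 - 1/15) = -124*734/15 = -91016/15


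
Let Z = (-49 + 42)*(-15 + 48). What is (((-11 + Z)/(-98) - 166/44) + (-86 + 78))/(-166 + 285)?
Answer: -10029/128282 ≈ -0.078179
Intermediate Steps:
Z = -231 (Z = -7*33 = -231)
(((-11 + Z)/(-98) - 166/44) + (-86 + 78))/(-166 + 285) = (((-11 - 231)/(-98) - 166/44) + (-86 + 78))/(-166 + 285) = ((-242*(-1/98) - 166*1/44) - 8)/119 = ((121/49 - 83/22) - 8)*(1/119) = (-1405/1078 - 8)*(1/119) = -10029/1078*1/119 = -10029/128282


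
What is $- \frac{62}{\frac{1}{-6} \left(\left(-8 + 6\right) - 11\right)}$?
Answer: $- \frac{372}{13} \approx -28.615$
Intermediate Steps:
$- \frac{62}{\frac{1}{-6} \left(\left(-8 + 6\right) - 11\right)} = - \frac{62}{\left(- \frac{1}{6}\right) \left(-2 - 11\right)} = - \frac{62}{\left(- \frac{1}{6}\right) \left(-13\right)} = - \frac{62}{\frac{13}{6}} = \left(-62\right) \frac{6}{13} = - \frac{372}{13}$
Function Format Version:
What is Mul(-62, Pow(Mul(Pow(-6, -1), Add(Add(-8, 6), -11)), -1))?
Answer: Rational(-372, 13) ≈ -28.615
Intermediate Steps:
Mul(-62, Pow(Mul(Pow(-6, -1), Add(Add(-8, 6), -11)), -1)) = Mul(-62, Pow(Mul(Rational(-1, 6), Add(-2, -11)), -1)) = Mul(-62, Pow(Mul(Rational(-1, 6), -13), -1)) = Mul(-62, Pow(Rational(13, 6), -1)) = Mul(-62, Rational(6, 13)) = Rational(-372, 13)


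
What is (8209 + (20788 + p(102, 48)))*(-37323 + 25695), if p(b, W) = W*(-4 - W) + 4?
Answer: -308200140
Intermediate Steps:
p(b, W) = 4 + W*(-4 - W)
(8209 + (20788 + p(102, 48)))*(-37323 + 25695) = (8209 + (20788 + (4 - 1*48**2 - 4*48)))*(-37323 + 25695) = (8209 + (20788 + (4 - 1*2304 - 192)))*(-11628) = (8209 + (20788 + (4 - 2304 - 192)))*(-11628) = (8209 + (20788 - 2492))*(-11628) = (8209 + 18296)*(-11628) = 26505*(-11628) = -308200140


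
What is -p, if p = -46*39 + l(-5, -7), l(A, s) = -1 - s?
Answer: 1788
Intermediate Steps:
p = -1788 (p = -46*39 + (-1 - 1*(-7)) = -1794 + (-1 + 7) = -1794 + 6 = -1788)
-p = -1*(-1788) = 1788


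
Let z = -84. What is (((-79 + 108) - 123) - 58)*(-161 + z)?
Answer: 37240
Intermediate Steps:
(((-79 + 108) - 123) - 58)*(-161 + z) = (((-79 + 108) - 123) - 58)*(-161 - 84) = ((29 - 123) - 58)*(-245) = (-94 - 58)*(-245) = -152*(-245) = 37240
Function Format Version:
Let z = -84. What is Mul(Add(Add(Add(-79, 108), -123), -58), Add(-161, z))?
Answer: 37240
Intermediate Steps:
Mul(Add(Add(Add(-79, 108), -123), -58), Add(-161, z)) = Mul(Add(Add(Add(-79, 108), -123), -58), Add(-161, -84)) = Mul(Add(Add(29, -123), -58), -245) = Mul(Add(-94, -58), -245) = Mul(-152, -245) = 37240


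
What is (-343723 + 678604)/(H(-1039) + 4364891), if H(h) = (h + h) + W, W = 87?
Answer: 111627/1454300 ≈ 0.076756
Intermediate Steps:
H(h) = 87 + 2*h (H(h) = (h + h) + 87 = 2*h + 87 = 87 + 2*h)
(-343723 + 678604)/(H(-1039) + 4364891) = (-343723 + 678604)/((87 + 2*(-1039)) + 4364891) = 334881/((87 - 2078) + 4364891) = 334881/(-1991 + 4364891) = 334881/4362900 = 334881*(1/4362900) = 111627/1454300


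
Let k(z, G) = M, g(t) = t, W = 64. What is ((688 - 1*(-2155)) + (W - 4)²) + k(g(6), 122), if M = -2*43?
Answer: 6357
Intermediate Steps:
M = -86
k(z, G) = -86
((688 - 1*(-2155)) + (W - 4)²) + k(g(6), 122) = ((688 - 1*(-2155)) + (64 - 4)²) - 86 = ((688 + 2155) + 60²) - 86 = (2843 + 3600) - 86 = 6443 - 86 = 6357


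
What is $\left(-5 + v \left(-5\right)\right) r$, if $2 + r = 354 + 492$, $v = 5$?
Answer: $-25320$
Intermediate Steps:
$r = 844$ ($r = -2 + \left(354 + 492\right) = -2 + 846 = 844$)
$\left(-5 + v \left(-5\right)\right) r = \left(-5 + 5 \left(-5\right)\right) 844 = \left(-5 - 25\right) 844 = \left(-30\right) 844 = -25320$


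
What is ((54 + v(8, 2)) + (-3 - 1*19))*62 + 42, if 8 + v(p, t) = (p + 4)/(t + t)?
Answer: 1716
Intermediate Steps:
v(p, t) = -8 + (4 + p)/(2*t) (v(p, t) = -8 + (p + 4)/(t + t) = -8 + (4 + p)/((2*t)) = -8 + (4 + p)*(1/(2*t)) = -8 + (4 + p)/(2*t))
((54 + v(8, 2)) + (-3 - 1*19))*62 + 42 = ((54 + (½)*(4 + 8 - 16*2)/2) + (-3 - 1*19))*62 + 42 = ((54 + (½)*(½)*(4 + 8 - 32)) + (-3 - 19))*62 + 42 = ((54 + (½)*(½)*(-20)) - 22)*62 + 42 = ((54 - 5) - 22)*62 + 42 = (49 - 22)*62 + 42 = 27*62 + 42 = 1674 + 42 = 1716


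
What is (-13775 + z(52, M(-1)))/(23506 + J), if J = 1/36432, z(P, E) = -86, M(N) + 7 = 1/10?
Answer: -504983952/856370593 ≈ -0.58968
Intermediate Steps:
M(N) = -69/10 (M(N) = -7 + 1/10 = -7 + ⅒ = -69/10)
J = 1/36432 ≈ 2.7448e-5
(-13775 + z(52, M(-1)))/(23506 + J) = (-13775 - 86)/(23506 + 1/36432) = -13861/856370593/36432 = -13861*36432/856370593 = -504983952/856370593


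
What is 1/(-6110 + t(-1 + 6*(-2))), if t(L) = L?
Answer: -1/6123 ≈ -0.00016332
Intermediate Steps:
1/(-6110 + t(-1 + 6*(-2))) = 1/(-6110 + (-1 + 6*(-2))) = 1/(-6110 + (-1 - 12)) = 1/(-6110 - 13) = 1/(-6123) = -1/6123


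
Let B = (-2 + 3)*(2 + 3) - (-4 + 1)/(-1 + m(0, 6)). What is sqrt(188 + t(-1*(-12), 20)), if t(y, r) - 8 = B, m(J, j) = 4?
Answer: sqrt(202) ≈ 14.213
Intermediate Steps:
B = 6 (B = (-2 + 3)*(2 + 3) - (-4 + 1)/(-1 + 4) = 1*5 - (-3)/3 = 5 - (-3)/3 = 5 - 1*(-1) = 5 + 1 = 6)
t(y, r) = 14 (t(y, r) = 8 + 6 = 14)
sqrt(188 + t(-1*(-12), 20)) = sqrt(188 + 14) = sqrt(202)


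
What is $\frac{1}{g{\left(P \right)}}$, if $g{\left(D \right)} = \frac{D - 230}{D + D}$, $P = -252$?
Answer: $\frac{252}{241} \approx 1.0456$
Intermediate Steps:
$g{\left(D \right)} = \frac{-230 + D}{2 D}$
$\frac{1}{g{\left(P \right)}} = \frac{1}{\frac{1}{2} \frac{1}{-252} \left(-230 - 252\right)} = \frac{1}{\frac{1}{2} \left(- \frac{1}{252}\right) \left(-482\right)} = \frac{1}{\frac{241}{252}} = \frac{252}{241}$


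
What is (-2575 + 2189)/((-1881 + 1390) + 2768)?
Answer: -386/2277 ≈ -0.16952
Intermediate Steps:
(-2575 + 2189)/((-1881 + 1390) + 2768) = -386/(-491 + 2768) = -386/2277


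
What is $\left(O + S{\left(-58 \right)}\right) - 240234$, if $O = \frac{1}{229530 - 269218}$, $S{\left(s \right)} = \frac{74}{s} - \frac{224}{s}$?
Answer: $- \frac{276494826197}{1150952} \approx -2.4023 \cdot 10^{5}$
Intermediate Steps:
$S{\left(s \right)} = - \frac{150}{s}$
$O = - \frac{1}{39688}$ ($O = \frac{1}{-39688} = - \frac{1}{39688} \approx -2.5197 \cdot 10^{-5}$)
$\left(O + S{\left(-58 \right)}\right) - 240234 = \left(- \frac{1}{39688} - \frac{150}{-58}\right) - 240234 = \left(- \frac{1}{39688} - - \frac{75}{29}\right) - 240234 = \left(- \frac{1}{39688} + \frac{75}{29}\right) - 240234 = \frac{2976571}{1150952} - 240234 = - \frac{276494826197}{1150952}$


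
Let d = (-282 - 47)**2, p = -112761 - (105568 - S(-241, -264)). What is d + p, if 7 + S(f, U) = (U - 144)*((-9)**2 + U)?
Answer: -35431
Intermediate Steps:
S(f, U) = -7 + (-144 + U)*(81 + U) (S(f, U) = -7 + (U - 144)*((-9)**2 + U) = -7 + (-144 + U)*(81 + U))
p = -143672 (p = -112761 - (105568 - (-11671 + (-264)**2 - 63*(-264))) = -112761 - (105568 - (-11671 + 69696 + 16632)) = -112761 - (105568 - 1*74657) = -112761 - (105568 - 74657) = -112761 - 1*30911 = -112761 - 30911 = -143672)
d = 108241 (d = (-329)**2 = 108241)
d + p = 108241 - 143672 = -35431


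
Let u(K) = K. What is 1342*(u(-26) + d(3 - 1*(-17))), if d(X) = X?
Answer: -8052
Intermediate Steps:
1342*(u(-26) + d(3 - 1*(-17))) = 1342*(-26 + (3 - 1*(-17))) = 1342*(-26 + (3 + 17)) = 1342*(-26 + 20) = 1342*(-6) = -8052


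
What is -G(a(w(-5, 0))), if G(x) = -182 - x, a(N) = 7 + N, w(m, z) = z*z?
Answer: 189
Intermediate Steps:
w(m, z) = z²
-G(a(w(-5, 0))) = -(-182 - (7 + 0²)) = -(-182 - (7 + 0)) = -(-182 - 1*7) = -(-182 - 7) = -1*(-189) = 189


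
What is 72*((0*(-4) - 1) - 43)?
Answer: -3168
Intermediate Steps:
72*((0*(-4) - 1) - 43) = 72*((0 - 1) - 43) = 72*(-1 - 43) = 72*(-44) = -3168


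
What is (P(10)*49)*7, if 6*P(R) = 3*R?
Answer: 1715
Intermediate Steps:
P(R) = R/2 (P(R) = (3*R)/6 = R/2)
(P(10)*49)*7 = (((1/2)*10)*49)*7 = (5*49)*7 = 245*7 = 1715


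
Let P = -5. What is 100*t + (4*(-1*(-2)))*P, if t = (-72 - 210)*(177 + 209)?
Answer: -10885240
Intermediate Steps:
t = -108852 (t = -282*386 = -108852)
100*t + (4*(-1*(-2)))*P = 100*(-108852) + (4*(-1*(-2)))*(-5) = -10885200 + (4*2)*(-5) = -10885200 + 8*(-5) = -10885200 - 40 = -10885240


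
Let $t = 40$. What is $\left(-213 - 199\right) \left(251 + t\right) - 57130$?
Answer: $-177022$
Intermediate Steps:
$\left(-213 - 199\right) \left(251 + t\right) - 57130 = \left(-213 - 199\right) \left(251 + 40\right) - 57130 = \left(-412\right) 291 - 57130 = -119892 - 57130 = -177022$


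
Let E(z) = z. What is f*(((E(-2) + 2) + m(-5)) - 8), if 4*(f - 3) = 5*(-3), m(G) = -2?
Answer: 15/2 ≈ 7.5000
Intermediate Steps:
f = -¾ (f = 3 + (5*(-3))/4 = 3 + (¼)*(-15) = 3 - 15/4 = -¾ ≈ -0.75000)
f*(((E(-2) + 2) + m(-5)) - 8) = -3*(((-2 + 2) - 2) - 8)/4 = -3*((0 - 2) - 8)/4 = -3*(-2 - 8)/4 = -¾*(-10) = 15/2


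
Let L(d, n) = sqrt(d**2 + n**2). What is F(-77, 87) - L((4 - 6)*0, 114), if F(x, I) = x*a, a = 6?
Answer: -576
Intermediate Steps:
F(x, I) = 6*x (F(x, I) = x*6 = 6*x)
F(-77, 87) - L((4 - 6)*0, 114) = 6*(-77) - sqrt(((4 - 6)*0)**2 + 114**2) = -462 - sqrt((-2*0)**2 + 12996) = -462 - sqrt(0**2 + 12996) = -462 - sqrt(0 + 12996) = -462 - sqrt(12996) = -462 - 1*114 = -462 - 114 = -576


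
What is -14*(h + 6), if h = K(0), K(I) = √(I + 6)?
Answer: -84 - 14*√6 ≈ -118.29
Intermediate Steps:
K(I) = √(6 + I)
h = √6 (h = √(6 + 0) = √6 ≈ 2.4495)
-14*(h + 6) = -14*(√6 + 6) = -14*(6 + √6) = -84 - 14*√6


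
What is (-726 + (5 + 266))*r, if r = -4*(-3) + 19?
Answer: -14105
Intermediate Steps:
r = 31 (r = 12 + 19 = 31)
(-726 + (5 + 266))*r = (-726 + (5 + 266))*31 = (-726 + 271)*31 = -455*31 = -14105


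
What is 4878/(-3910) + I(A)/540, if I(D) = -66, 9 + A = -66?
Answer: -48203/35190 ≈ -1.3698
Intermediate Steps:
A = -75 (A = -9 - 66 = -75)
4878/(-3910) + I(A)/540 = 4878/(-3910) - 66/540 = 4878*(-1/3910) - 66*1/540 = -2439/1955 - 11/90 = -48203/35190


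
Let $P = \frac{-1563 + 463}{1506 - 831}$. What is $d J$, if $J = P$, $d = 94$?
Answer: $- \frac{4136}{27} \approx -153.19$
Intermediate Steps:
$P = - \frac{44}{27}$ ($P = - \frac{1100}{675} = \left(-1100\right) \frac{1}{675} = - \frac{44}{27} \approx -1.6296$)
$J = - \frac{44}{27} \approx -1.6296$
$d J = 94 \left(- \frac{44}{27}\right) = - \frac{4136}{27}$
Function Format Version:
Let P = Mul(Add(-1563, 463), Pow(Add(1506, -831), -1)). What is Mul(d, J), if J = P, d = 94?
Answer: Rational(-4136, 27) ≈ -153.19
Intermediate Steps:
P = Rational(-44, 27) (P = Mul(-1100, Pow(675, -1)) = Mul(-1100, Rational(1, 675)) = Rational(-44, 27) ≈ -1.6296)
J = Rational(-44, 27) ≈ -1.6296
Mul(d, J) = Mul(94, Rational(-44, 27)) = Rational(-4136, 27)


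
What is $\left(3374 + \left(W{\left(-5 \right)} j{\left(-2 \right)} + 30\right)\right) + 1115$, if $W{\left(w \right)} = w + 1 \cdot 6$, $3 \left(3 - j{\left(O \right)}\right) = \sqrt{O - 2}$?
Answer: $4522 - \frac{2 i}{3} \approx 4522.0 - 0.66667 i$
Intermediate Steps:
$j{\left(O \right)} = 3 - \frac{\sqrt{-2 + O}}{3}$ ($j{\left(O \right)} = 3 - \frac{\sqrt{O - 2}}{3} = 3 - \frac{\sqrt{-2 + O}}{3}$)
$W{\left(w \right)} = 6 + w$ ($W{\left(w \right)} = w + 6 = 6 + w$)
$\left(3374 + \left(W{\left(-5 \right)} j{\left(-2 \right)} + 30\right)\right) + 1115 = \left(3374 + \left(\left(6 - 5\right) \left(3 - \frac{\sqrt{-2 - 2}}{3}\right) + 30\right)\right) + 1115 = \left(3374 + \left(1 \left(3 - \frac{\sqrt{-4}}{3}\right) + 30\right)\right) + 1115 = \left(3374 + \left(1 \left(3 - \frac{2 i}{3}\right) + 30\right)\right) + 1115 = \left(3374 + \left(\left(3 - \frac{2 i}{3}\right) + 30\right)\right) + 1115 = \left(3374 + \left(33 - \frac{2 i}{3}\right)\right) + 1115 = \left(3407 - \frac{2 i}{3}\right) + 1115 = 4522 - \frac{2 i}{3}$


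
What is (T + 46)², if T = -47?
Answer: 1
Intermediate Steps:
(T + 46)² = (-47 + 46)² = (-1)² = 1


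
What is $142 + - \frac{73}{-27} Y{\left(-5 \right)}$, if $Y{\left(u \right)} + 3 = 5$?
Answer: $\frac{3980}{27} \approx 147.41$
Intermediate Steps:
$Y{\left(u \right)} = 2$ ($Y{\left(u \right)} = -3 + 5 = 2$)
$142 + - \frac{73}{-27} Y{\left(-5 \right)} = 142 + - \frac{73}{-27} \cdot 2 = 142 + \left(-73\right) \left(- \frac{1}{27}\right) 2 = 142 + \frac{73}{27} \cdot 2 = 142 + \frac{146}{27} = \frac{3980}{27}$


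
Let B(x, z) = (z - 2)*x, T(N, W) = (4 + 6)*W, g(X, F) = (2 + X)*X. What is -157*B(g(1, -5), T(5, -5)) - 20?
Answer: 24472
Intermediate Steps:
g(X, F) = X*(2 + X)
T(N, W) = 10*W
B(x, z) = x*(-2 + z) (B(x, z) = (-2 + z)*x = x*(-2 + z))
-157*B(g(1, -5), T(5, -5)) - 20 = -157*1*(2 + 1)*(-2 + 10*(-5)) - 20 = -157*1*3*(-2 - 50) - 20 = -471*(-52) - 20 = -157*(-156) - 20 = 24492 - 20 = 24472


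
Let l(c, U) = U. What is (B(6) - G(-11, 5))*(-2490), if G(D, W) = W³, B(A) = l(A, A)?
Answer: 296310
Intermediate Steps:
B(A) = A
(B(6) - G(-11, 5))*(-2490) = (6 - 1*5³)*(-2490) = (6 - 1*125)*(-2490) = (6 - 125)*(-2490) = -119*(-2490) = 296310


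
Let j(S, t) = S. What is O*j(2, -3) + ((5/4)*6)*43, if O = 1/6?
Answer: 1937/6 ≈ 322.83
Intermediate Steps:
O = 1/6 (O = 1*(1/6) = 1/6 ≈ 0.16667)
O*j(2, -3) + ((5/4)*6)*43 = (1/6)*2 + ((5/4)*6)*43 = 1/3 + ((5*(1/4))*6)*43 = 1/3 + ((5/4)*6)*43 = 1/3 + (15/2)*43 = 1/3 + 645/2 = 1937/6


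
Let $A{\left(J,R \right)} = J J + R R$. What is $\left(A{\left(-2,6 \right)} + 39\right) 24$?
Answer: $1896$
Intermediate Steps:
$A{\left(J,R \right)} = J^{2} + R^{2}$
$\left(A{\left(-2,6 \right)} + 39\right) 24 = \left(\left(\left(-2\right)^{2} + 6^{2}\right) + 39\right) 24 = \left(\left(4 + 36\right) + 39\right) 24 = \left(40 + 39\right) 24 = 79 \cdot 24 = 1896$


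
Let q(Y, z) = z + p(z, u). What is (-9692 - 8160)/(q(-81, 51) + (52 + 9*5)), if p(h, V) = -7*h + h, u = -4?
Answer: 8926/79 ≈ 112.99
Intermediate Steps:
p(h, V) = -6*h
q(Y, z) = -5*z (q(Y, z) = z - 6*z = -5*z)
(-9692 - 8160)/(q(-81, 51) + (52 + 9*5)) = (-9692 - 8160)/(-5*51 + (52 + 9*5)) = -17852/(-255 + (52 + 45)) = -17852/(-255 + 97) = -17852/(-158) = -17852*(-1/158) = 8926/79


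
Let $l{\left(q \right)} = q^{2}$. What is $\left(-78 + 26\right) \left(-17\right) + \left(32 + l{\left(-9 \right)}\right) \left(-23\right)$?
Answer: $-1715$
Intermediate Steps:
$\left(-78 + 26\right) \left(-17\right) + \left(32 + l{\left(-9 \right)}\right) \left(-23\right) = \left(-78 + 26\right) \left(-17\right) + \left(32 + \left(-9\right)^{2}\right) \left(-23\right) = \left(-52\right) \left(-17\right) + \left(32 + 81\right) \left(-23\right) = 884 + 113 \left(-23\right) = 884 - 2599 = -1715$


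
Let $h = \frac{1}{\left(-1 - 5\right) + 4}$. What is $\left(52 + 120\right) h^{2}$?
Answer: $43$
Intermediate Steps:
$h = - \frac{1}{2}$ ($h = \frac{1}{-6 + 4} = \frac{1}{-2} = - \frac{1}{2} \approx -0.5$)
$\left(52 + 120\right) h^{2} = \left(52 + 120\right) \left(- \frac{1}{2}\right)^{2} = 172 \cdot \frac{1}{4} = 43$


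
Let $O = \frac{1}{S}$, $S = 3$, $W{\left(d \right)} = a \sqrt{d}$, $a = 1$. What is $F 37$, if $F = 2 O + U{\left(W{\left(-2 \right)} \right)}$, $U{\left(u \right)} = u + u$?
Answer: $\frac{74}{3} + 74 i \sqrt{2} \approx 24.667 + 104.65 i$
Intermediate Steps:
$W{\left(d \right)} = \sqrt{d}$ ($W{\left(d \right)} = 1 \sqrt{d} = \sqrt{d}$)
$U{\left(u \right)} = 2 u$
$O = \frac{1}{3} \approx 0.33333$
$F = \frac{2}{3} + 2 i \sqrt{2}$ ($F = 2 \cdot \frac{1}{3} + 2 \sqrt{-2} = \frac{2}{3} + 2 i \sqrt{2} \approx 0.66667 + 2.8284 i$)
$F 37 = \left(\frac{2}{3} + 2 i \sqrt{2}\right) 37 = \frac{74}{3} + 74 i \sqrt{2}$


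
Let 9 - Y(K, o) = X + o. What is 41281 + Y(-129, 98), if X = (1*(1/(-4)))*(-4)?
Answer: 41191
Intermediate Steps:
X = 1 (X = (1*(1*(-¼)))*(-4) = (1*(-¼))*(-4) = -¼*(-4) = 1)
Y(K, o) = 8 - o (Y(K, o) = 9 - (1 + o) = 9 + (-1 - o) = 8 - o)
41281 + Y(-129, 98) = 41281 + (8 - 1*98) = 41281 + (8 - 98) = 41281 - 90 = 41191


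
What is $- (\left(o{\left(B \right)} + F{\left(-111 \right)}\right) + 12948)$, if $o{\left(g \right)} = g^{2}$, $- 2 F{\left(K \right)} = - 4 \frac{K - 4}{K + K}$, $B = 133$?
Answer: $- \frac{3400822}{111} \approx -30638.0$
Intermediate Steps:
$F{\left(K \right)} = \frac{-4 + K}{K}$ ($F{\left(K \right)} = - \frac{\left(-4\right) \frac{K - 4}{K + K}}{2} = - \frac{\left(-4\right) \frac{-4 + K}{2 K}}{2} = - \frac{\left(-2\right) \frac{1}{K} \left(-4 + K\right)}{2} = \frac{-4 + K}{K}$)
$- (\left(o{\left(B \right)} + F{\left(-111 \right)}\right) + 12948) = - (\left(133^{2} + \frac{-4 - 111}{-111}\right) + 12948) = - (\left(17689 - - \frac{115}{111}\right) + 12948) = - (\left(17689 + \frac{115}{111}\right) + 12948) = - (\frac{1963594}{111} + 12948) = \left(-1\right) \frac{3400822}{111} = - \frac{3400822}{111}$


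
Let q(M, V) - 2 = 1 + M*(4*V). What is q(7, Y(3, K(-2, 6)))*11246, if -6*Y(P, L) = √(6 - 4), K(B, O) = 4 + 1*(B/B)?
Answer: 33738 - 157444*√2/3 ≈ -40482.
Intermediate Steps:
K(B, O) = 5 (K(B, O) = 4 + 1*1 = 4 + 1 = 5)
Y(P, L) = -√2/6 (Y(P, L) = -√(6 - 4)/6 = -√2/6)
q(M, V) = 3 + 4*M*V (q(M, V) = 2 + (1 + M*(4*V)) = 2 + (1 + 4*M*V) = 3 + 4*M*V)
q(7, Y(3, K(-2, 6)))*11246 = (3 + 4*7*(-√2/6))*11246 = (3 - 14*√2/3)*11246 = 33738 - 157444*√2/3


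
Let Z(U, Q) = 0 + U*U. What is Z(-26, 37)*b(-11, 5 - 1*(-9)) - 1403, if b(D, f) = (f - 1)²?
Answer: 112841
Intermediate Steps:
Z(U, Q) = U² (Z(U, Q) = 0 + U² = U²)
b(D, f) = (-1 + f)²
Z(-26, 37)*b(-11, 5 - 1*(-9)) - 1403 = (-26)²*(-1 + (5 - 1*(-9)))² - 1403 = 676*(-1 + (5 + 9))² - 1403 = 676*(-1 + 14)² - 1403 = 676*13² - 1403 = 676*169 - 1403 = 114244 - 1403 = 112841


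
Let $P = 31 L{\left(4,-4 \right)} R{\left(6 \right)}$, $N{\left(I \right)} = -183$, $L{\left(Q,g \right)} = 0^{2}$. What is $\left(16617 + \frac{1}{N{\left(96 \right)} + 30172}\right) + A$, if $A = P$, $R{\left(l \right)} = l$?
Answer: $\frac{498327214}{29989} \approx 16617.0$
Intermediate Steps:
$L{\left(Q,g \right)} = 0$
$P = 0$ ($P = 31 \cdot 0 \cdot 6 = 0 \cdot 6 = 0$)
$A = 0$
$\left(16617 + \frac{1}{N{\left(96 \right)} + 30172}\right) + A = \left(16617 + \frac{1}{-183 + 30172}\right) + 0 = \left(16617 + \frac{1}{29989}\right) + 0 = \frac{498327214}{29989} + 0 = \frac{498327214}{29989}$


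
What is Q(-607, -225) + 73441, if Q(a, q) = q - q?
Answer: 73441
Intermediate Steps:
Q(a, q) = 0
Q(-607, -225) + 73441 = 0 + 73441 = 73441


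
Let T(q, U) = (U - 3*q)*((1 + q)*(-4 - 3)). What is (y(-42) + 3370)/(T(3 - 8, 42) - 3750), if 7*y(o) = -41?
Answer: -23549/15078 ≈ -1.5618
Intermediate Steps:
y(o) = -41/7 (y(o) = (⅐)*(-41) = -41/7)
T(q, U) = (-7 - 7*q)*(U - 3*q) (T(q, U) = (U - 3*q)*((1 + q)*(-7)) = (U - 3*q)*(-7 - 7*q) = (-7 - 7*q)*(U - 3*q))
(y(-42) + 3370)/(T(3 - 8, 42) - 3750) = (-41/7 + 3370)/((-7*42 + 21*(3 - 8) + 21*(3 - 8)² - 7*42*(3 - 8)) - 3750) = 23549/(7*((-294 + 21*(-5) + 21*(-5)² - 7*42*(-5)) - 3750)) = 23549/(7*((-294 - 105 + 21*25 + 1470) - 3750)) = 23549/(7*((-294 - 105 + 525 + 1470) - 3750)) = 23549/(7*(1596 - 3750)) = (23549/7)/(-2154) = (23549/7)*(-1/2154) = -23549/15078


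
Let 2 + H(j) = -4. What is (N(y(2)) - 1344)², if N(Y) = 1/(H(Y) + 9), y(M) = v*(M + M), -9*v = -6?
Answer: 16248961/9 ≈ 1.8054e+6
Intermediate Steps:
v = ⅔ (v = -⅑*(-6) = ⅔ ≈ 0.66667)
H(j) = -6 (H(j) = -2 - 4 = -6)
y(M) = 4*M/3 (y(M) = 2*(M + M)/3 = 2*(2*M)/3 = 4*M/3)
N(Y) = ⅓ (N(Y) = 1/(-6 + 9) = 1/3 = ⅓)
(N(y(2)) - 1344)² = (⅓ - 1344)² = (-4031/3)² = 16248961/9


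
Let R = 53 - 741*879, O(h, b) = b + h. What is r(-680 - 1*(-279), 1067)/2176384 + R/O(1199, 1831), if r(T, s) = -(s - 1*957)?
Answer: -354362190781/1648610880 ≈ -214.95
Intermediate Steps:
r(T, s) = 957 - s (r(T, s) = -(s - 957) = -(-957 + s) = 957 - s)
R = -651286 (R = 53 - 651339 = -651286)
r(-680 - 1*(-279), 1067)/2176384 + R/O(1199, 1831) = (957 - 1*1067)/2176384 - 651286/(1831 + 1199) = (957 - 1067)*(1/2176384) - 651286/3030 = -110*1/2176384 - 651286*1/3030 = -55/1088192 - 325643/1515 = -354362190781/1648610880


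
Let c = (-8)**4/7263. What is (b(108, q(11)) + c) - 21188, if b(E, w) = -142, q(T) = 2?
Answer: -154915694/7263 ≈ -21329.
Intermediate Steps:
c = 4096/7263 (c = 4096*(1/7263) = 4096/7263 ≈ 0.56395)
(b(108, q(11)) + c) - 21188 = (-142 + 4096/7263) - 21188 = -1027250/7263 - 21188 = -154915694/7263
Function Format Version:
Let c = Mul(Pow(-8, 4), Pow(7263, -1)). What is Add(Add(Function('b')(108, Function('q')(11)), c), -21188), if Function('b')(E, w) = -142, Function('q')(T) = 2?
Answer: Rational(-154915694, 7263) ≈ -21329.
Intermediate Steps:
c = Rational(4096, 7263) (c = Mul(4096, Rational(1, 7263)) = Rational(4096, 7263) ≈ 0.56395)
Add(Add(Function('b')(108, Function('q')(11)), c), -21188) = Add(Add(-142, Rational(4096, 7263)), -21188) = Add(Rational(-1027250, 7263), -21188) = Rational(-154915694, 7263)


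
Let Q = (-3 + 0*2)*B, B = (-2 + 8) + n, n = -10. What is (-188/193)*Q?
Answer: -2256/193 ≈ -11.689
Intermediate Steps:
B = -4 (B = (-2 + 8) - 10 = 6 - 10 = -4)
Q = 12 (Q = (-3 + 0*2)*(-4) = (-3 + 0)*(-4) = -3*(-4) = 12)
(-188/193)*Q = -188/193*12 = -2256/193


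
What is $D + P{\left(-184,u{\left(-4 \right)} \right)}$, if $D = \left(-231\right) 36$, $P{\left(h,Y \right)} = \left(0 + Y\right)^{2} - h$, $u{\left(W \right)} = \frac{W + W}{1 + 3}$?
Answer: $-8128$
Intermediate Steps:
$u{\left(W \right)} = \frac{W}{2}$ ($u{\left(W \right)} = \frac{2 W}{4} = 2 W \frac{1}{4} = \frac{W}{2}$)
$P{\left(h,Y \right)} = Y^{2} - h$
$D = -8316$
$D + P{\left(-184,u{\left(-4 \right)} \right)} = -8316 + \left(\left(\frac{1}{2} \left(-4\right)\right)^{2} - -184\right) = -8316 + \left(\left(-2\right)^{2} + 184\right) = -8316 + \left(4 + 184\right) = -8316 + 188 = -8128$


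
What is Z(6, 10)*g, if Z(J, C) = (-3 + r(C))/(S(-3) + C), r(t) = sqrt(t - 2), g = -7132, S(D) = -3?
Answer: 21396/7 - 14264*sqrt(2)/7 ≈ 174.81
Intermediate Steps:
r(t) = sqrt(-2 + t)
Z(J, C) = (-3 + sqrt(-2 + C))/(-3 + C)
Z(6, 10)*g = ((-3 + sqrt(-2 + 10))/(-3 + 10))*(-7132) = ((-3 + sqrt(8))/7)*(-7132) = ((-3 + 2*sqrt(2))/7)*(-7132) = (-3/7 + 2*sqrt(2)/7)*(-7132) = 21396/7 - 14264*sqrt(2)/7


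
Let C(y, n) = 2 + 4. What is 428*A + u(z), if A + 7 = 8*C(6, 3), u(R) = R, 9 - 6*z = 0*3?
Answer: 35099/2 ≈ 17550.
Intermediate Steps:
z = 3/2 (z = 3/2 - 0*3 = 3/2 - 1/6*0 = 3/2 + 0 = 3/2 ≈ 1.5000)
C(y, n) = 6
A = 41 (A = -7 + 8*6 = -7 + 48 = 41)
428*A + u(z) = 428*41 + 3/2 = 17548 + 3/2 = 35099/2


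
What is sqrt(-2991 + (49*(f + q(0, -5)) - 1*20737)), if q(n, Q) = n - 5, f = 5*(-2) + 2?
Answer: I*sqrt(24365) ≈ 156.09*I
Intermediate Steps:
f = -8 (f = -10 + 2 = -8)
q(n, Q) = -5 + n
sqrt(-2991 + (49*(f + q(0, -5)) - 1*20737)) = sqrt(-2991 + (49*(-8 + (-5 + 0)) - 1*20737)) = sqrt(-2991 + (49*(-8 - 5) - 20737)) = sqrt(-2991 + (49*(-13) - 20737)) = sqrt(-2991 + (-637 - 20737)) = sqrt(-2991 - 21374) = sqrt(-24365) = I*sqrt(24365)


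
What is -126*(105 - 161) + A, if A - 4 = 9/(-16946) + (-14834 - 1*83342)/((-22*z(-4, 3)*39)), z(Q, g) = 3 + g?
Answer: 11876230397/1677654 ≈ 7079.1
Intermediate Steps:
A = 38703773/1677654 (A = 4 + (9/(-16946) + (-14834 - 1*83342)/((-22*(3 + 3)*39))) = 4 + (9*(-1/16946) + (-14834 - 83342)/((-22*6*39))) = 4 + (-9/16946 - 98176/((-132*39))) = 4 + (-9/16946 - 98176/(-5148)) = 4 + (-9/16946 - 98176*(-1/5148)) = 4 + (-9/16946 + 1888/99) = 4 + 31993157/1677654 = 38703773/1677654 ≈ 23.070)
-126*(105 - 161) + A = -126*(105 - 161) + 38703773/1677654 = -126*(-56) + 38703773/1677654 = 7056 + 38703773/1677654 = 11876230397/1677654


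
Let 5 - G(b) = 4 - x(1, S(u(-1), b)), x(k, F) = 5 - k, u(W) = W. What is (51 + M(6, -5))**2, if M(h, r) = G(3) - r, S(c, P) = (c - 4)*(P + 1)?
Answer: 3721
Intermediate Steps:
S(c, P) = (1 + P)*(-4 + c) (S(c, P) = (-4 + c)*(1 + P) = (1 + P)*(-4 + c))
G(b) = 5 (G(b) = 5 - (4 - (5 - 1*1)) = 5 - (4 - (5 - 1)) = 5 - (4 - 1*4) = 5 - (4 - 4) = 5 - 1*0 = 5 + 0 = 5)
M(h, r) = 5 - r
(51 + M(6, -5))**2 = (51 + (5 - 1*(-5)))**2 = (51 + (5 + 5))**2 = (51 + 10)**2 = 61**2 = 3721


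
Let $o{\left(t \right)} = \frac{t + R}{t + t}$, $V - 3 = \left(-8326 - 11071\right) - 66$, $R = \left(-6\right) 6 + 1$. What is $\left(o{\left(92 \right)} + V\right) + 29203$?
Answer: $\frac{1792769}{184} \approx 9743.3$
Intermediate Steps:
$R = -35$ ($R = -36 + 1 = -35$)
$V = -19460$ ($V = 3 - 19463 = -19460$)
$o{\left(t \right)} = \frac{-35 + t}{2 t}$ ($o{\left(t \right)} = \frac{t - 35}{t + t} = \frac{-35 + t}{2 t}$)
$\left(o{\left(92 \right)} + V\right) + 29203 = \left(\frac{-35 + 92}{2 \cdot 92} - 19460\right) + 29203 = \left(\frac{1}{2} \cdot \frac{1}{92} \cdot 57 - 19460\right) + 29203 = \left(\frac{57}{184} - 19460\right) + 29203 = - \frac{3580583}{184} + 29203 = \frac{1792769}{184}$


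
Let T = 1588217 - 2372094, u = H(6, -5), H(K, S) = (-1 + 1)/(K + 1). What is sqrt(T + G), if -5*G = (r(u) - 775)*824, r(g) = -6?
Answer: I*sqrt(16379205)/5 ≈ 809.42*I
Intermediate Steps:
H(K, S) = 0 (H(K, S) = 0/(1 + K) = 0)
u = 0
T = -783877
G = 643544/5 (G = -(-6 - 775)*824/5 = -(-781)*824/5 = -1/5*(-643544) = 643544/5 ≈ 1.2871e+5)
sqrt(T + G) = sqrt(-783877 + 643544/5) = sqrt(-3275841/5) = I*sqrt(16379205)/5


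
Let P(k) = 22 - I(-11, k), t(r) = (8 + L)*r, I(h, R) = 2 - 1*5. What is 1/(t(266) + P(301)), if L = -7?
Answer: 1/291 ≈ 0.0034364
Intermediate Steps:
I(h, R) = -3 (I(h, R) = 2 - 5 = -3)
t(r) = r (t(r) = (8 - 7)*r = 1*r = r)
P(k) = 25 (P(k) = 22 - 1*(-3) = 22 + 3 = 25)
1/(t(266) + P(301)) = 1/(266 + 25) = 1/291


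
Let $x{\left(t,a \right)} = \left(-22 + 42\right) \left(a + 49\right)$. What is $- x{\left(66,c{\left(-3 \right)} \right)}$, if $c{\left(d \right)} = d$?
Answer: $-920$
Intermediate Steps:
$x{\left(t,a \right)} = 980 + 20 a$ ($x{\left(t,a \right)} = 20 \left(49 + a\right) = 980 + 20 a$)
$- x{\left(66,c{\left(-3 \right)} \right)} = - (980 + 20 \left(-3\right)) = - (980 - 60) = \left(-1\right) 920 = -920$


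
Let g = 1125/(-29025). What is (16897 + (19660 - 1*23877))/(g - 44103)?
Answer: -408930/1422323 ≈ -0.28751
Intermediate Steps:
g = -5/129 (g = 1125*(-1/29025) = -5/129 ≈ -0.038760)
(16897 + (19660 - 1*23877))/(g - 44103) = (16897 + (19660 - 1*23877))/(-5/129 - 44103) = (16897 + (19660 - 23877))/(-5689292/129) = (16897 - 4217)*(-129/5689292) = 12680*(-129/5689292) = -408930/1422323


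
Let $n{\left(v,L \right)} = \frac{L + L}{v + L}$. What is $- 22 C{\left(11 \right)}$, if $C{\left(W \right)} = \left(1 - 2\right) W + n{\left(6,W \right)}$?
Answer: $\frac{3630}{17} \approx 213.53$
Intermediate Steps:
$n{\left(v,L \right)} = \frac{2 L}{L + v}$
$C{\left(W \right)} = - W + \frac{2 W}{6 + W}$ ($C{\left(W \right)} = \left(1 - 2\right) W + \frac{2 W}{W + 6} = - W + \frac{2 W}{6 + W}$)
$- 22 C{\left(11 \right)} = - 22 \frac{11 \left(-4 - 11\right)}{6 + 11} = - 22 \frac{11 \left(-4 - 11\right)}{17} = - 22 \cdot 11 \cdot \frac{1}{17} \left(-15\right) = \left(-22\right) \left(- \frac{165}{17}\right) = \frac{3630}{17}$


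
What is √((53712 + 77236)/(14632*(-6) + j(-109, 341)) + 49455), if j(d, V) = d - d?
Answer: √5955620543661/10974 ≈ 222.38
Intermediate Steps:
j(d, V) = 0
√((53712 + 77236)/(14632*(-6) + j(-109, 341)) + 49455) = √((53712 + 77236)/(14632*(-6) + 0) + 49455) = √(130948/(-87792 + 0) + 49455) = √(130948/(-87792) + 49455) = √(130948*(-1/87792) + 49455) = √(-32737/21948 + 49455) = √(1085405603/21948) = √5955620543661/10974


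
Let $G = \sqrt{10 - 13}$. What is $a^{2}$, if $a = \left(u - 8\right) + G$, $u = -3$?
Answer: $\left(11 - i \sqrt{3}\right)^{2} \approx 118.0 - 38.105 i$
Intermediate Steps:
$G = i \sqrt{3}$ ($G = \sqrt{-3} = i \sqrt{3} \approx 1.732 i$)
$a = -11 + i \sqrt{3}$ ($a = \left(-3 - 8\right) + i \sqrt{3} = -11 + i \sqrt{3} \approx -11.0 + 1.732 i$)
$a^{2} = \left(-11 + i \sqrt{3}\right)^{2}$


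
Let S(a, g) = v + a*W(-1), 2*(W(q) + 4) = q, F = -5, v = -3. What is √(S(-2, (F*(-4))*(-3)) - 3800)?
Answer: I*√3794 ≈ 61.595*I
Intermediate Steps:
W(q) = -4 + q/2
S(a, g) = -3 - 9*a/2 (S(a, g) = -3 + a*(-4 + (½)*(-1)) = -3 + a*(-4 - ½) = -3 + a*(-9/2) = -3 - 9*a/2)
√(S(-2, (F*(-4))*(-3)) - 3800) = √((-3 - 9/2*(-2)) - 3800) = √((-3 + 9) - 3800) = √(6 - 3800) = √(-3794) = I*√3794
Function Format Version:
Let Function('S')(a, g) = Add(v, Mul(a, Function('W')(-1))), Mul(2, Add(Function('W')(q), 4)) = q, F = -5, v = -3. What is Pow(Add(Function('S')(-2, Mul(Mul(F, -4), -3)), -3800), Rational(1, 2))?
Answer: Mul(I, Pow(3794, Rational(1, 2))) ≈ Mul(61.595, I)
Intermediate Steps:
Function('W')(q) = Add(-4, Mul(Rational(1, 2), q))
Function('S')(a, g) = Add(-3, Mul(Rational(-9, 2), a)) (Function('S')(a, g) = Add(-3, Mul(a, Add(-4, Mul(Rational(1, 2), -1)))) = Add(-3, Mul(a, Add(-4, Rational(-1, 2)))) = Add(-3, Mul(a, Rational(-9, 2))) = Add(-3, Mul(Rational(-9, 2), a)))
Pow(Add(Function('S')(-2, Mul(Mul(F, -4), -3)), -3800), Rational(1, 2)) = Pow(Add(Add(-3, Mul(Rational(-9, 2), -2)), -3800), Rational(1, 2)) = Pow(Add(Add(-3, 9), -3800), Rational(1, 2)) = Pow(Add(6, -3800), Rational(1, 2)) = Pow(-3794, Rational(1, 2)) = Mul(I, Pow(3794, Rational(1, 2)))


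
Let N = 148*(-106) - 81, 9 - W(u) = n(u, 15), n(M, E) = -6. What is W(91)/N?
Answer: -15/15769 ≈ -0.00095123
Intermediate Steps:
W(u) = 15 (W(u) = 9 - 1*(-6) = 9 + 6 = 15)
N = -15769 (N = -15688 - 81 = -15769)
W(91)/N = 15/(-15769) = 15*(-1/15769) = -15/15769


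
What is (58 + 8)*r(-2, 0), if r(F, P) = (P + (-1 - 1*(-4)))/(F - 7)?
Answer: -22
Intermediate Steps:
r(F, P) = (3 + P)/(-7 + F) (r(F, P) = (P + (-1 + 4))/(-7 + F) = (P + 3)/(-7 + F) = (3 + P)/(-7 + F))
(58 + 8)*r(-2, 0) = (58 + 8)*((3 + 0)/(-7 - 2)) = 66*(3/(-9)) = 66*(-1/9*3) = 66*(-1/3) = -22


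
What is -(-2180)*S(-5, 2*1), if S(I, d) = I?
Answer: -10900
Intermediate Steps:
-(-2180)*S(-5, 2*1) = -(-2180)*(-5) = -1*10900 = -10900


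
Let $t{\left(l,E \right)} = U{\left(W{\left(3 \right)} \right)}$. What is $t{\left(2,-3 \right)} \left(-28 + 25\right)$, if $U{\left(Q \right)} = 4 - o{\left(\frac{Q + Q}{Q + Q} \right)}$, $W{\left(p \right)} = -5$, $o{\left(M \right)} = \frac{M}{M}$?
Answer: $-9$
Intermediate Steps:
$o{\left(M \right)} = 1$
$U{\left(Q \right)} = 3$ ($U{\left(Q \right)} = 4 - 1 = 3$)
$t{\left(l,E \right)} = 3$
$t{\left(2,-3 \right)} \left(-28 + 25\right) = 3 \left(-28 + 25\right) = 3 \left(-3\right) = -9$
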